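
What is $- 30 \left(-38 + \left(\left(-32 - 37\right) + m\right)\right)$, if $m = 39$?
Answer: $2040$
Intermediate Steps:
$- 30 \left(-38 + \left(\left(-32 - 37\right) + m\right)\right) = - 30 \left(-38 + \left(\left(-32 - 37\right) + 39\right)\right) = - 30 \left(-38 + \left(-69 + 39\right)\right) = - 30 \left(-38 - 30\right) = \left(-30\right) \left(-68\right) = 2040$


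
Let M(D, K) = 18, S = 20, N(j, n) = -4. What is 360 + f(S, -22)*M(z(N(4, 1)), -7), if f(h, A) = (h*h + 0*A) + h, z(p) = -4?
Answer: 7920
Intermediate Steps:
f(h, A) = h + h² (f(h, A) = (h² + 0) + h = h² + h = h + h²)
360 + f(S, -22)*M(z(N(4, 1)), -7) = 360 + (20*(1 + 20))*18 = 360 + (20*21)*18 = 360 + 420*18 = 360 + 7560 = 7920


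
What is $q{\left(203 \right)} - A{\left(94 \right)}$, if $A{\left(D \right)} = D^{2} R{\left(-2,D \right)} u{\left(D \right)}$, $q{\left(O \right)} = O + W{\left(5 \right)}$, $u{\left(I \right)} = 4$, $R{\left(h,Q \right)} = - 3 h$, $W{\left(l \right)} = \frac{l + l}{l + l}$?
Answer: $-211860$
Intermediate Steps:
$W{\left(l \right)} = 1$ ($W{\left(l \right)} = \frac{2 l}{2 l} = 2 l \frac{1}{2 l} = 1$)
$q{\left(O \right)} = 1 + O$ ($q{\left(O \right)} = O + 1 = 1 + O$)
$A{\left(D \right)} = 24 D^{2}$ ($A{\left(D \right)} = D^{2} \left(\left(-3\right) \left(-2\right)\right) 4 = D^{2} \cdot 6 \cdot 4 = 6 D^{2} \cdot 4 = 24 D^{2}$)
$q{\left(203 \right)} - A{\left(94 \right)} = \left(1 + 203\right) - 24 \cdot 94^{2} = 204 - 24 \cdot 8836 = 204 - 212064 = -211860$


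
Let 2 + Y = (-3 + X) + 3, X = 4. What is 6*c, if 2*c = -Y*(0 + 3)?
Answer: -18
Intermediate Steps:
Y = 2 (Y = -2 + ((-3 + 4) + 3) = -2 + (1 + 3) = -2 + 4 = 2)
c = -3 (c = (-2*(0 + 3))/2 = (-2*3)/2 = (-1*6)/2 = (1/2)*(-6) = -3)
6*c = 6*(-3) = -18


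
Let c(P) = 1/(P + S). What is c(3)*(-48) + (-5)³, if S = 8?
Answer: -1423/11 ≈ -129.36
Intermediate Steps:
c(P) = 1/(8 + P) (c(P) = 1/(P + 8) = 1/(8 + P))
c(3)*(-48) + (-5)³ = -48/(8 + 3) + (-5)³ = -48/11 - 125 = -1423/11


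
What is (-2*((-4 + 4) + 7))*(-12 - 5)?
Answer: 238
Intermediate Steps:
(-2*((-4 + 4) + 7))*(-12 - 5) = -2*(0 + 7)*(-17) = -2*7*(-17) = -14*(-17) = 238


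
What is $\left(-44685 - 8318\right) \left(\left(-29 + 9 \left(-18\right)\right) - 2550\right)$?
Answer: $145281223$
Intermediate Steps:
$\left(-44685 - 8318\right) \left(\left(-29 + 9 \left(-18\right)\right) - 2550\right) = - 53003 \left(\left(-29 - 162\right) - 2550\right) = - 53003 \left(-191 - 2550\right) = \left(-53003\right) \left(-2741\right) = 145281223$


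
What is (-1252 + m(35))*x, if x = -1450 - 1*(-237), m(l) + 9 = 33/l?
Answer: 53495726/35 ≈ 1.5285e+6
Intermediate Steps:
m(l) = -9 + 33/l
x = -1213 (x = -1450 + 237 = -1213)
(-1252 + m(35))*x = (-1252 + (-9 + 33/35))*(-1213) = (-1252 - 282/35)*(-1213) = -44102/35*(-1213) = 53495726/35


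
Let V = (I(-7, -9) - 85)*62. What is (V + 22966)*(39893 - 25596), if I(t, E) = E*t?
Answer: 308843794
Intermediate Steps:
V = -1364 (V = (-9*(-7) - 85)*62 = (63 - 85)*62 = -22*62 = -1364)
(V + 22966)*(39893 - 25596) = (-1364 + 22966)*(39893 - 25596) = 21602*14297 = 308843794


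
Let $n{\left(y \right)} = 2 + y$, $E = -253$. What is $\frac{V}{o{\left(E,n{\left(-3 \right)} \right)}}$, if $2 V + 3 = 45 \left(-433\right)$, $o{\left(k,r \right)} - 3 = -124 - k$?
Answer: $- \frac{812}{11} \approx -73.818$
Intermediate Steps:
$o{\left(k,r \right)} = -121 - k$ ($o{\left(k,r \right)} = 3 - \left(124 + k\right) = -121 - k$)
$V = -9744$ ($V = - \frac{3}{2} + \frac{45 \left(-433\right)}{2} = - \frac{3}{2} + \frac{1}{2} \left(-19485\right) = - \frac{3}{2} - \frac{19485}{2} = -9744$)
$\frac{V}{o{\left(E,n{\left(-3 \right)} \right)}} = - \frac{9744}{-121 - -253} = - \frac{9744}{-121 + 253} = - \frac{9744}{132} = \left(-9744\right) \frac{1}{132} = - \frac{812}{11}$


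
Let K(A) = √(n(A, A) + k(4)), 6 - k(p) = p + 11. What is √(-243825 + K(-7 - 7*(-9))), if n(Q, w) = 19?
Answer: √(-243825 + √10) ≈ 493.78*I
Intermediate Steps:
k(p) = -5 - p (k(p) = 6 - (p + 11) = 6 - (11 + p) = 6 + (-11 - p) = -5 - p)
K(A) = √10 (K(A) = √(19 + (-5 - 1*4)) = √(19 + (-5 - 4)) = √(19 - 9) = √10)
√(-243825 + K(-7 - 7*(-9))) = √(-243825 + √10)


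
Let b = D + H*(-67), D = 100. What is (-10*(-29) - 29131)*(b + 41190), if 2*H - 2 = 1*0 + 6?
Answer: -1183115502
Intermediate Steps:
H = 4 (H = 1 + (1*0 + 6)/2 = 1 + (0 + 6)/2 = 1 + (1/2)*6 = 1 + 3 = 4)
b = -168 (b = 100 + 4*(-67) = 100 - 268 = -168)
(-10*(-29) - 29131)*(b + 41190) = (-10*(-29) - 29131)*(-168 + 41190) = (290 - 29131)*41022 = -28841*41022 = -1183115502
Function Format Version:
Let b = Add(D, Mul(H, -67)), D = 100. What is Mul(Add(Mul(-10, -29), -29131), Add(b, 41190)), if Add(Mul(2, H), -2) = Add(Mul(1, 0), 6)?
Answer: -1183115502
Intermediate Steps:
H = 4 (H = Add(1, Mul(Rational(1, 2), Add(Mul(1, 0), 6))) = Add(1, Mul(Rational(1, 2), Add(0, 6))) = Add(1, Mul(Rational(1, 2), 6)) = Add(1, 3) = 4)
b = -168 (b = Add(100, Mul(4, -67)) = Add(100, -268) = -168)
Mul(Add(Mul(-10, -29), -29131), Add(b, 41190)) = Mul(Add(Mul(-10, -29), -29131), Add(-168, 41190)) = Mul(Add(290, -29131), 41022) = Mul(-28841, 41022) = -1183115502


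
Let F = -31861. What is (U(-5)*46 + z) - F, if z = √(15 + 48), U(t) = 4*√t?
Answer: 31861 + 3*√7 + 184*I*√5 ≈ 31869.0 + 411.44*I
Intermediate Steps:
z = 3*√7 (z = √63 = 3*√7 ≈ 7.9373)
(U(-5)*46 + z) - F = ((4*√(-5))*46 + 3*√7) - 1*(-31861) = ((4*(I*√5))*46 + 3*√7) + 31861 = ((4*I*√5)*46 + 3*√7) + 31861 = (184*I*√5 + 3*√7) + 31861 = (3*√7 + 184*I*√5) + 31861 = 31861 + 3*√7 + 184*I*√5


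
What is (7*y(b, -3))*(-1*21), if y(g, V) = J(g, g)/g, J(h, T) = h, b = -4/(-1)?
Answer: -147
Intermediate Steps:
b = 4 (b = -4*(-1) = 4)
y(g, V) = 1 (y(g, V) = g/g = 1)
(7*y(b, -3))*(-1*21) = (7*1)*(-1*21) = 7*(-21) = -147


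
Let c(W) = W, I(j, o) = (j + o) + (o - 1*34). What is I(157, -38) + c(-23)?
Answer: 24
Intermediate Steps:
I(j, o) = -34 + j + 2*o (I(j, o) = (j + o) + (o - 34) = (j + o) + (-34 + o) = -34 + j + 2*o)
I(157, -38) + c(-23) = (-34 + 157 + 2*(-38)) - 23 = (-34 + 157 - 76) - 23 = 47 - 23 = 24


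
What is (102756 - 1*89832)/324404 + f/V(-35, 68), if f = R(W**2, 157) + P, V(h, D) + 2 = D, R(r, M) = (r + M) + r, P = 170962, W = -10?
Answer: 13894355465/5352666 ≈ 2595.8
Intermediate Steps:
R(r, M) = M + 2*r (R(r, M) = (M + r) + r = M + 2*r)
V(h, D) = -2 + D
f = 171319 (f = (157 + 2*(-10)**2) + 170962 = (157 + 2*100) + 170962 = (157 + 200) + 170962 = 357 + 170962 = 171319)
(102756 - 1*89832)/324404 + f/V(-35, 68) = (102756 - 1*89832)/324404 + 171319/(-2 + 68) = (102756 - 89832)*(1/324404) + 171319/66 = 12924*(1/324404) + 171319*(1/66) = 3231/81101 + 171319/66 = 13894355465/5352666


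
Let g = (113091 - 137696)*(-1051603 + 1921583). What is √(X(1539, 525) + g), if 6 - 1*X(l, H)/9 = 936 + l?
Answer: I*√21405880121 ≈ 1.4631e+5*I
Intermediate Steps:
g = -21405857900 (g = -24605*869980 = -21405857900)
X(l, H) = -8370 - 9*l (X(l, H) = 54 - 9*(936 + l) = 54 + (-8424 - 9*l) = -8370 - 9*l)
√(X(1539, 525) + g) = √((-8370 - 9*1539) - 21405857900) = √((-8370 - 13851) - 21405857900) = √(-22221 - 21405857900) = √(-21405880121) = I*√21405880121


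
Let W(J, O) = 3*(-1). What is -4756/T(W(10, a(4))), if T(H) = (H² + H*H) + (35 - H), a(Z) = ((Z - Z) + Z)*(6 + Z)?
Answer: -1189/14 ≈ -84.929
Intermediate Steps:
a(Z) = Z*(6 + Z) (a(Z) = (0 + Z)*(6 + Z) = Z*(6 + Z))
W(J, O) = -3
T(H) = 35 - H + 2*H² (T(H) = (H² + H²) + (35 - H) = 2*H² + (35 - H) = 35 - H + 2*H²)
-4756/T(W(10, a(4))) = -4756/(35 - 1*(-3) + 2*(-3)²) = -4756/(35 + 3 + 2*9) = -4756/(35 + 3 + 18) = -4756/56 = -4756*1/56 = -1189/14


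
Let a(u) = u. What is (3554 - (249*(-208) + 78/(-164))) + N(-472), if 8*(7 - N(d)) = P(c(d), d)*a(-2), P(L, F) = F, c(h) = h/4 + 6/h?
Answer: 4529309/82 ≈ 55236.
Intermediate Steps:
c(h) = 6/h + h/4 (c(h) = h*(¼) + 6/h = h/4 + 6/h = 6/h + h/4)
N(d) = 7 + d/4 (N(d) = 7 - d*(-2)/8 = 7 - (-1)*d/4 = 7 + d/4)
(3554 - (249*(-208) + 78/(-164))) + N(-472) = (3554 - (249*(-208) + 78/(-164))) + (7 + (¼)*(-472)) = (3554 - (-51792 + 78*(-1/164))) + (7 - 118) = (3554 - (-51792 - 39/82)) - 111 = (3554 - 1*(-4246983/82)) - 111 = (3554 + 4246983/82) - 111 = 4538411/82 - 111 = 4529309/82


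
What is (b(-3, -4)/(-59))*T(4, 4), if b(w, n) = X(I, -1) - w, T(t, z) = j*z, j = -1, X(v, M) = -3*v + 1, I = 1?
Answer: 4/59 ≈ 0.067797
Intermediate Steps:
X(v, M) = 1 - 3*v
T(t, z) = -z
b(w, n) = -2 - w (b(w, n) = (1 - 3*1) - w = (1 - 3) - w = -2 - w)
(b(-3, -4)/(-59))*T(4, 4) = ((-2 - 1*(-3))/(-59))*(-1*4) = ((-2 + 3)*(-1/59))*(-4) = (1*(-1/59))*(-4) = -1/59*(-4) = 4/59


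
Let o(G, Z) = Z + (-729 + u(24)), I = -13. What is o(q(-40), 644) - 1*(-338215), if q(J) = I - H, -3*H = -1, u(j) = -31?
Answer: 338099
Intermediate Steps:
H = ⅓ (H = -⅓*(-1) = ⅓ ≈ 0.33333)
q(J) = -40/3 (q(J) = -13 - 1*⅓ = -13 - ⅓ = -40/3)
o(G, Z) = -760 + Z (o(G, Z) = Z + (-729 - 31) = Z - 760 = -760 + Z)
o(q(-40), 644) - 1*(-338215) = (-760 + 644) - 1*(-338215) = -116 + 338215 = 338099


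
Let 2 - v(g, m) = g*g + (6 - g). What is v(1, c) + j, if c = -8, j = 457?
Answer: 453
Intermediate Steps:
v(g, m) = -4 + g - g**2 (v(g, m) = 2 - (g*g + (6 - g)) = 2 - (g**2 + (6 - g)) = 2 - (6 + g**2 - g) = 2 + (-6 + g - g**2) = -4 + g - g**2)
v(1, c) + j = (-4 + 1 - 1*1**2) + 457 = (-4 + 1 - 1*1) + 457 = (-4 + 1 - 1) + 457 = -4 + 457 = 453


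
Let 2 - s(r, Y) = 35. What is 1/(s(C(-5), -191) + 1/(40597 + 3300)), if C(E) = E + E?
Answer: -43897/1448600 ≈ -0.030303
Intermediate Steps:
C(E) = 2*E
s(r, Y) = -33 (s(r, Y) = 2 - 1*35 = 2 - 35 = -33)
1/(s(C(-5), -191) + 1/(40597 + 3300)) = 1/(-33 + 1/(40597 + 3300)) = 1/(-33 + 1/43897) = 1/(-1448600/43897) = -43897/1448600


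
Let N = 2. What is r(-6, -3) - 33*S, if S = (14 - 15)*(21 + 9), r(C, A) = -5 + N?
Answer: 987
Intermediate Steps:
r(C, A) = -3 (r(C, A) = -5 + 2 = -3)
S = -30 (S = -1*30 = -30)
r(-6, -3) - 33*S = -3 - 33*(-30) = -3 + 990 = 987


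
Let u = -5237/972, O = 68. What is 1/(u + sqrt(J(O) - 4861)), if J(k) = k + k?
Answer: -5090364/4491530569 - 14171760*I*sqrt(21)/4491530569 ≈ -0.0011333 - 0.014459*I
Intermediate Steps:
u = -5237/972 (u = -5237*1/972 = -5237/972 ≈ -5.3879)
J(k) = 2*k
1/(u + sqrt(J(O) - 4861)) = 1/(-5237/972 + sqrt(2*68 - 4861)) = 1/(-5237/972 + sqrt(136 - 4861)) = 1/(-5237/972 + sqrt(-4725)) = 1/(-5237/972 + 15*I*sqrt(21))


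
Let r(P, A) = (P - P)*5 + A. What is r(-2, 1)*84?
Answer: 84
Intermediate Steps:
r(P, A) = A (r(P, A) = 0*5 + A = 0 + A = A)
r(-2, 1)*84 = 1*84 = 84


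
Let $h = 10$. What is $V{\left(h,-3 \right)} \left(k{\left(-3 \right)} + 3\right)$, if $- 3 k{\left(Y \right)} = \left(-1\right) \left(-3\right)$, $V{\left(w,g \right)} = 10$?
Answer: $20$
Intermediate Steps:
$k{\left(Y \right)} = -1$ ($k{\left(Y \right)} = - \frac{\left(-1\right) \left(-3\right)}{3} = \left(- \frac{1}{3}\right) 3 = -1$)
$V{\left(h,-3 \right)} \left(k{\left(-3 \right)} + 3\right) = 10 \left(-1 + 3\right) = 10 \cdot 2 = 20$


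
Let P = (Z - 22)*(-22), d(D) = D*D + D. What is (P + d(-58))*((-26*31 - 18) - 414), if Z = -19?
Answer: -5209504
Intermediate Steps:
d(D) = D + D² (d(D) = D² + D = D + D²)
P = 902 (P = (-19 - 22)*(-22) = -41*(-22) = 902)
(P + d(-58))*((-26*31 - 18) - 414) = (902 - 58*(1 - 58))*((-26*31 - 18) - 414) = (902 - 58*(-57))*((-806 - 18) - 414) = (902 + 3306)*(-824 - 414) = 4208*(-1238) = -5209504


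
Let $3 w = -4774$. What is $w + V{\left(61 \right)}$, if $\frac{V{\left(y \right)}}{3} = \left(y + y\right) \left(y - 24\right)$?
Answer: $\frac{35852}{3} \approx 11951.0$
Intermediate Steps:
$V{\left(y \right)} = 6 y \left(-24 + y\right)$ ($V{\left(y \right)} = 3 \left(y + y\right) \left(y - 24\right) = 3 \cdot 2 y \left(-24 + y\right) = 6 y \left(-24 + y\right)$)
$w = - \frac{4774}{3}$ ($w = \frac{1}{3} \left(-4774\right) = - \frac{4774}{3} \approx -1591.3$)
$w + V{\left(61 \right)} = - \frac{4774}{3} + 6 \cdot 61 \left(-24 + 61\right) = - \frac{4774}{3} + 6 \cdot 61 \cdot 37 = - \frac{4774}{3} + 13542 = \frac{35852}{3}$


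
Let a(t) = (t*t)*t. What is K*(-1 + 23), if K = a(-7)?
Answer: -7546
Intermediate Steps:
a(t) = t**3 (a(t) = t**2*t = t**3)
K = -343 (K = (-7)**3 = -343)
K*(-1 + 23) = -343*(-1 + 23) = -343*22 = -7546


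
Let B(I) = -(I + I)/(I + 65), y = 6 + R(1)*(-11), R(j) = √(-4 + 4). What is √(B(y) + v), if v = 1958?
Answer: √9869426/71 ≈ 44.247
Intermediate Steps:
R(j) = 0 (R(j) = √0 = 0)
y = 6 (y = 6 + 0*(-11) = 6 + 0 = 6)
B(I) = -2*I/(65 + I)
√(B(y) + v) = √(-2*6/(65 + 6) + 1958) = √(-2*6/71 + 1958) = √(-2*6*1/71 + 1958) = √(-12/71 + 1958) = √(139006/71) = √9869426/71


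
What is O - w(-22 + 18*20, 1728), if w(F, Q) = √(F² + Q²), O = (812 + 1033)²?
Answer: 3404025 - 2*√775057 ≈ 3.4023e+6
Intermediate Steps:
O = 3404025 (O = 1845² = 3404025)
O - w(-22 + 18*20, 1728) = 3404025 - √((-22 + 18*20)² + 1728²) = 3404025 - √((-22 + 360)² + 2985984) = 3404025 - √(338² + 2985984) = 3404025 - √(114244 + 2985984) = 3404025 - √3100228 = 3404025 - 2*√775057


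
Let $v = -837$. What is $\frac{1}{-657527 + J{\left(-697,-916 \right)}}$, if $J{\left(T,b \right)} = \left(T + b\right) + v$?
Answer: $- \frac{1}{659977} \approx -1.5152 \cdot 10^{-6}$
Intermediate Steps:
$J{\left(T,b \right)} = -837 + T + b$ ($J{\left(T,b \right)} = \left(T + b\right) - 837 = -837 + T + b$)
$\frac{1}{-657527 + J{\left(-697,-916 \right)}} = \frac{1}{-657527 - 2450} = \frac{1}{-659977} = - \frac{1}{659977}$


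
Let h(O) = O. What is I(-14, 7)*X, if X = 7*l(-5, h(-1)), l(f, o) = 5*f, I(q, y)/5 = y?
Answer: -6125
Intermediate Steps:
I(q, y) = 5*y
X = -175 (X = 7*(5*(-5)) = 7*(-25) = -175)
I(-14, 7)*X = (5*7)*(-175) = 35*(-175) = -6125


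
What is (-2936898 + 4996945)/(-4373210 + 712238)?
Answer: -2060047/3660972 ≈ -0.56271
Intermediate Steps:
(-2936898 + 4996945)/(-4373210 + 712238) = 2060047/(-3660972) = 2060047*(-1/3660972) = -2060047/3660972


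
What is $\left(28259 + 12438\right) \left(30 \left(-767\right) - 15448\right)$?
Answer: $-1565125226$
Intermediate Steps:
$\left(28259 + 12438\right) \left(30 \left(-767\right) - 15448\right) = 40697 \left(-23010 - 15448\right) = 40697 \left(-38458\right) = -1565125226$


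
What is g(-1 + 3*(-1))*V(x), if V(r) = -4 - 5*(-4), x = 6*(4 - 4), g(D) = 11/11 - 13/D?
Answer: 68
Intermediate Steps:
g(D) = 1 - 13/D (g(D) = 11*(1/11) - 13/D = 1 - 13/D)
x = 0 (x = 6*0 = 0)
V(r) = 16 (V(r) = -4 - 1*(-20) = -4 + 20 = 16)
g(-1 + 3*(-1))*V(x) = ((-13 + (-1 + 3*(-1)))/(-1 + 3*(-1)))*16 = ((-13 + (-1 - 3))/(-1 - 3))*16 = ((-13 - 4)/(-4))*16 = -¼*(-17)*16 = (17/4)*16 = 68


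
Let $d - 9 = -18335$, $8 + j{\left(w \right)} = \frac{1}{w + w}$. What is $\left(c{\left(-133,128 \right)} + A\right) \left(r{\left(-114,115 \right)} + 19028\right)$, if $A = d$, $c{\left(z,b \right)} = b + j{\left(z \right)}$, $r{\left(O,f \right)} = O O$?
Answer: $- \frac{77542865564}{133} \approx -5.8303 \cdot 10^{8}$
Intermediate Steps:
$j{\left(w \right)} = -8 + \frac{1}{2 w}$ ($j{\left(w \right)} = -8 + \frac{1}{w + w} = -8 + \frac{1}{2 w}$)
$r{\left(O,f \right)} = O^{2}$
$c{\left(z,b \right)} = -8 + b + \frac{1}{2 z}$ ($c{\left(z,b \right)} = b - \left(8 - \frac{1}{2 z}\right) = -8 + b + \frac{1}{2 z}$)
$d = -18326$ ($d = 9 - 18335 = -18326$)
$A = -18326$
$\left(c{\left(-133,128 \right)} + A\right) \left(r{\left(-114,115 \right)} + 19028\right) = \left(\left(-8 + 128 + \frac{1}{2 \left(-133\right)}\right) - 18326\right) \left(\left(-114\right)^{2} + 19028\right) = \left(\left(-8 + 128 + \frac{1}{2} \left(- \frac{1}{133}\right)\right) - 18326\right) \left(12996 + 19028\right) = \left(\left(-8 + 128 - \frac{1}{266}\right) - 18326\right) 32024 = \left(\frac{31919}{266} - 18326\right) 32024 = \left(- \frac{4842797}{266}\right) 32024 = - \frac{77542865564}{133}$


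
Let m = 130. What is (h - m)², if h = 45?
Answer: 7225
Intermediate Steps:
(h - m)² = (45 - 1*130)² = (45 - 130)² = (-85)² = 7225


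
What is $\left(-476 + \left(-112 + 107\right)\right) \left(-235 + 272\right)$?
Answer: $-17797$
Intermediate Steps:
$\left(-476 + \left(-112 + 107\right)\right) \left(-235 + 272\right) = \left(-476 - 5\right) 37 = \left(-481\right) 37 = -17797$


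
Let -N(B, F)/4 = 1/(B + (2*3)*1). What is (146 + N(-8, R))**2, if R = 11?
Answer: 21904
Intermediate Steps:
N(B, F) = -4/(6 + B) (N(B, F) = -4/(B + (2*3)*1) = -4/(B + 6*1) = -4/(B + 6) = -4/(6 + B))
(146 + N(-8, R))**2 = (146 - 4/(6 - 8))**2 = (146 - 4/(-2))**2 = (146 - 4*(-1/2))**2 = (146 + 2)**2 = 148**2 = 21904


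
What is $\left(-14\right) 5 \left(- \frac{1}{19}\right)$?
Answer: $\frac{70}{19} \approx 3.6842$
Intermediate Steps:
$\left(-14\right) 5 \left(- \frac{1}{19}\right) = - 70 \left(\left(-1\right) \frac{1}{19}\right) = \left(-70\right) \left(- \frac{1}{19}\right) = \frac{70}{19}$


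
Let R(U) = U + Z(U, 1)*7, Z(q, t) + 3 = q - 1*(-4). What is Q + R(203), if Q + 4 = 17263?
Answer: 18890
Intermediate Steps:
Q = 17259 (Q = -4 + 17263 = 17259)
Z(q, t) = 1 + q (Z(q, t) = -3 + (q - 1*(-4)) = -3 + (q + 4) = -3 + (4 + q) = 1 + q)
R(U) = 7 + 8*U (R(U) = U + (1 + U)*7 = U + (7 + 7*U) = 7 + 8*U)
Q + R(203) = 17259 + (7 + 8*203) = 17259 + (7 + 1624) = 17259 + 1631 = 18890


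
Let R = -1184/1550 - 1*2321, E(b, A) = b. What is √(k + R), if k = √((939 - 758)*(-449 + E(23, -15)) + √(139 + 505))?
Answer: √(-55780377 + 24025*√2*√(-38553 + √161))/155 ≈ 2.8758 + 48.27*I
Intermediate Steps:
R = -1799367/775 (R = -1184*1/1550 - 2321 = -592/775 - 2321 = -1799367/775 ≈ -2321.8)
k = √(-77106 + 2*√161) (k = √((939 - 758)*(-449 + 23) + √(139 + 505)) = √(181*(-426) + √644) = √(-77106 + 2*√161) ≈ 277.63*I)
√(k + R) = √(√(-77106 + 2*√161) - 1799367/775) = √(-1799367/775 + √(-77106 + 2*√161))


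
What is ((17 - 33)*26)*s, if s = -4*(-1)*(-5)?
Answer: 8320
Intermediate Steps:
s = -20 (s = 4*(-5) = -20)
((17 - 33)*26)*s = ((17 - 33)*26)*(-20) = -16*26*(-20) = -416*(-20) = 8320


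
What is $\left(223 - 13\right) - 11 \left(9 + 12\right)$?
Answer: $-21$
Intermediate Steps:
$\left(223 - 13\right) - 11 \left(9 + 12\right) = \left(223 - 13\right) - 231 = 210 - 231 = -21$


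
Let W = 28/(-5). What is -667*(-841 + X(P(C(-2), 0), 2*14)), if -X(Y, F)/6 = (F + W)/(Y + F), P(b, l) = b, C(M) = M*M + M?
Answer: 14098379/25 ≈ 5.6394e+5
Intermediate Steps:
C(M) = M + M**2 (C(M) = M**2 + M = M + M**2)
W = -28/5 (W = 28*(-1/5) = -28/5 ≈ -5.6000)
X(Y, F) = -6*(-28/5 + F)/(F + Y) (X(Y, F) = -6*(F - 28/5)/(Y + F) = -6*(-28/5 + F)/(F + Y))
-667*(-841 + X(P(C(-2), 0), 2*14)) = -667*(-841 + (168/5 - 12*14)/(2*14 - 2*(1 - 2))) = -667*(-841 + (168/5 - 6*28)/(28 - 2*(-1))) = -667*(-841 + (168/5 - 168)/(28 + 2)) = -667*(-841 - 672/5/30) = -667*(-841 + (1/30)*(-672/5)) = -667*(-841 - 112/25) = -667*(-21137/25) = 14098379/25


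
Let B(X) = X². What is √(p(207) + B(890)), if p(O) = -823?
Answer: √791277 ≈ 889.54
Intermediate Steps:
√(p(207) + B(890)) = √(-823 + 890²) = √(-823 + 792100) = √791277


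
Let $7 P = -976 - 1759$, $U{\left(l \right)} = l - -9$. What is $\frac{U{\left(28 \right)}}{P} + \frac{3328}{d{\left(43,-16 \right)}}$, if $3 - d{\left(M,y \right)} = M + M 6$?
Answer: $- \frac{4589631}{407515} \approx -11.262$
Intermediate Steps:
$d{\left(M,y \right)} = 3 - 7 M$ ($d{\left(M,y \right)} = 3 - \left(M + M 6\right) = 3 - \left(M + 6 M\right) = 3 - 7 M$)
$U{\left(l \right)} = 9 + l$ ($U{\left(l \right)} = l + 9 = 9 + l$)
$P = - \frac{2735}{7}$ ($P = \frac{-976 - 1759}{7} = \frac{1}{7} \left(-2735\right) = - \frac{2735}{7} \approx -390.71$)
$\frac{U{\left(28 \right)}}{P} + \frac{3328}{d{\left(43,-16 \right)}} = \frac{9 + 28}{- \frac{2735}{7}} + \frac{3328}{3 - 301} = 37 \left(- \frac{7}{2735}\right) + \frac{3328}{3 - 301} = - \frac{259}{2735} + \frac{3328}{-298} = - \frac{259}{2735} + 3328 \left(- \frac{1}{298}\right) = - \frac{259}{2735} - \frac{1664}{149} = - \frac{4589631}{407515}$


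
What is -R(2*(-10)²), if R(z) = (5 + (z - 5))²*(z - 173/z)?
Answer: -7965400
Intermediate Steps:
R(z) = z²*(z - 173/z) (R(z) = (5 + (-5 + z))²*(z - 173/z) = z²*(z - 173/z))
-R(2*(-10)²) = -2*(-10)²*(-173 + (2*(-10)²)²) = -2*100*(-173 + (2*100)²) = -200*(-173 + 200²) = -200*(-173 + 40000) = -200*39827 = -1*7965400 = -7965400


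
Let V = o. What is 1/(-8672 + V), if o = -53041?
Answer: -1/61713 ≈ -1.6204e-5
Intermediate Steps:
V = -53041
1/(-8672 + V) = 1/(-8672 - 53041) = 1/(-61713) = -1/61713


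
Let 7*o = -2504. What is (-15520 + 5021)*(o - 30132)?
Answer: 2240780572/7 ≈ 3.2011e+8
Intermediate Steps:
o = -2504/7 (o = (⅐)*(-2504) = -2504/7 ≈ -357.71)
(-15520 + 5021)*(o - 30132) = (-15520 + 5021)*(-2504/7 - 30132) = -10499*(-213428/7) = 2240780572/7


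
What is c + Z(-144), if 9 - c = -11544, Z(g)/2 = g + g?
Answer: 10977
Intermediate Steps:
Z(g) = 4*g (Z(g) = 2*(g + g) = 2*(2*g) = 4*g)
c = 11553 (c = 9 - 1*(-11544) = 9 + 11544 = 11553)
c + Z(-144) = 11553 + 4*(-144) = 11553 - 576 = 10977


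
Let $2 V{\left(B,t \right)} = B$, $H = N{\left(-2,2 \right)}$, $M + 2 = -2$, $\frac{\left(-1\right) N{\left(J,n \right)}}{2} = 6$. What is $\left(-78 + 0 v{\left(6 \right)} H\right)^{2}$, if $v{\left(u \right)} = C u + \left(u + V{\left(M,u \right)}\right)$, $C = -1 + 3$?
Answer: $6084$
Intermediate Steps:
$N{\left(J,n \right)} = -12$ ($N{\left(J,n \right)} = \left(-2\right) 6 = -12$)
$M = -4$ ($M = -2 - 2 = -4$)
$H = -12$
$V{\left(B,t \right)} = \frac{B}{2}$
$C = 2$
$v{\left(u \right)} = -2 + 3 u$ ($v{\left(u \right)} = 2 u + \left(u + \frac{1}{2} \left(-4\right)\right) = 2 u + \left(u - 2\right) = 2 u + \left(-2 + u\right) = -2 + 3 u$)
$\left(-78 + 0 v{\left(6 \right)} H\right)^{2} = \left(-78 + 0 \left(-2 + 3 \cdot 6\right) \left(-12\right)\right)^{2} = \left(-78 + 0 \left(-2 + 18\right) \left(-12\right)\right)^{2} = \left(-78 + 0 \cdot 16 \left(-12\right)\right)^{2} = \left(-78 + 0 \left(-12\right)\right)^{2} = \left(-78 + 0\right)^{2} = \left(-78\right)^{2} = 6084$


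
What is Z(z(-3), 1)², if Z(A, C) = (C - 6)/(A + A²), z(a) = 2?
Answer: 25/36 ≈ 0.69444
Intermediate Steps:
Z(A, C) = (-6 + C)/(A + A²)
Z(z(-3), 1)² = ((-6 + 1)/(2*(1 + 2)))² = ((½)*(-5)/3)² = ((½)*(⅓)*(-5))² = (-⅚)² = 25/36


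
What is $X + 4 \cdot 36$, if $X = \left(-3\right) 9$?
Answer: $117$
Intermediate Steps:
$X = -27$
$X + 4 \cdot 36 = -27 + 4 \cdot 36 = -27 + 144 = 117$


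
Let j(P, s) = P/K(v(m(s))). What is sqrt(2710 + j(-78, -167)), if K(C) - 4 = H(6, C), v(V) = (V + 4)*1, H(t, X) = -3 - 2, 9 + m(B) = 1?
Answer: 2*sqrt(697) ≈ 52.802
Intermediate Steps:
m(B) = -8 (m(B) = -9 + 1 = -8)
H(t, X) = -5
v(V) = 4 + V (v(V) = (4 + V)*1 = 4 + V)
K(C) = -1 (K(C) = 4 - 5 = -1)
j(P, s) = -P (j(P, s) = P/(-1) = P*(-1) = -P)
sqrt(2710 + j(-78, -167)) = sqrt(2710 - 1*(-78)) = sqrt(2710 + 78) = sqrt(2788) = 2*sqrt(697)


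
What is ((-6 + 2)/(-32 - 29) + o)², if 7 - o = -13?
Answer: 1498176/3721 ≈ 402.63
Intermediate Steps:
o = 20 (o = 7 - 1*(-13) = 7 + 13 = 20)
((-6 + 2)/(-32 - 29) + o)² = ((-6 + 2)/(-32 - 29) + 20)² = (-4/(-61) + 20)² = (-4*(-1/61) + 20)² = (4/61 + 20)² = (1224/61)² = 1498176/3721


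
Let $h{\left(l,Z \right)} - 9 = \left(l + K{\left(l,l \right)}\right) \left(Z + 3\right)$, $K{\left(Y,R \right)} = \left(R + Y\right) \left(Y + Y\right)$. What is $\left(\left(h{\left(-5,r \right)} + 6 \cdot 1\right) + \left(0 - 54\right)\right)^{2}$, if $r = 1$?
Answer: $116281$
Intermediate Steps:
$K{\left(Y,R \right)} = 2 Y \left(R + Y\right)$ ($K{\left(Y,R \right)} = \left(R + Y\right) 2 Y = 2 Y \left(R + Y\right)$)
$h{\left(l,Z \right)} = 9 + \left(3 + Z\right) \left(l + 4 l^{2}\right)$ ($h{\left(l,Z \right)} = 9 + \left(l + 2 l \left(l + l\right)\right) \left(Z + 3\right) = 9 + \left(l + 2 l 2 l\right) \left(3 + Z\right) = 9 + \left(l + 4 l^{2}\right) \left(3 + Z\right) = 9 + \left(3 + Z\right) \left(l + 4 l^{2}\right)$)
$\left(\left(h{\left(-5,r \right)} + 6 \cdot 1\right) + \left(0 - 54\right)\right)^{2} = \left(\left(\left(9 + 3 \left(-5\right) + 12 \left(-5\right)^{2} + 1 \left(-5\right) + 4 \cdot 1 \left(-5\right)^{2}\right) + 6 \cdot 1\right) + \left(0 - 54\right)\right)^{2} = \left(\left(\left(9 - 15 + 12 \cdot 25 - 5 + 4 \cdot 1 \cdot 25\right) + 6\right) - 54\right)^{2} = \left(\left(\left(9 - 15 + 300 - 5 + 100\right) + 6\right) - 54\right)^{2} = \left(\left(389 + 6\right) - 54\right)^{2} = \left(395 - 54\right)^{2} = 341^{2} = 116281$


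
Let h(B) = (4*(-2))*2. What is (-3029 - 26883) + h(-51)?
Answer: -29928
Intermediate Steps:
h(B) = -16 (h(B) = -8*2 = -16)
(-3029 - 26883) + h(-51) = (-3029 - 26883) - 16 = -29912 - 16 = -29928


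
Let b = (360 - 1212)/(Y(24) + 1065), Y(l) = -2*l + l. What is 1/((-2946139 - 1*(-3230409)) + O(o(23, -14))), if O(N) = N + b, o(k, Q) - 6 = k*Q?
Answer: 347/98531754 ≈ 3.5217e-6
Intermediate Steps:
Y(l) = -l
o(k, Q) = 6 + Q*k (o(k, Q) = 6 + k*Q = 6 + Q*k)
b = -284/347 (b = (360 - 1212)/(-1*24 + 1065) = -852/(-24 + 1065) = -852/1041 = -852*1/1041 = -284/347 ≈ -0.81844)
O(N) = -284/347 + N (O(N) = N - 284/347 = -284/347 + N)
1/((-2946139 - 1*(-3230409)) + O(o(23, -14))) = 1/((-2946139 - 1*(-3230409)) + (-284/347 + (6 - 14*23))) = 1/((-2946139 + 3230409) + (-284/347 + (6 - 322))) = 1/(284270 + (-284/347 - 316)) = 1/(284270 - 109936/347) = 1/(98531754/347) = 347/98531754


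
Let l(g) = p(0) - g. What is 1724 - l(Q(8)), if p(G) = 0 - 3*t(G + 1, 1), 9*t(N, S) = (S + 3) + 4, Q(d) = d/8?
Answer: 5183/3 ≈ 1727.7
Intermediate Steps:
Q(d) = d/8 (Q(d) = d*(⅛) = d/8)
t(N, S) = 7/9 + S/9 (t(N, S) = ((S + 3) + 4)/9 = ((3 + S) + 4)/9 = (7 + S)/9 = 7/9 + S/9)
p(G) = -8/3 (p(G) = 0 - 3*(7/9 + (⅑)*1) = 0 - 3*(7/9 + ⅑) = 0 - 3*8/9 = 0 - 8/3 = -8/3)
l(g) = -8/3 - g
1724 - l(Q(8)) = 1724 - (-8/3 - 8/8) = 1724 - (-8/3 - 1*1) = 1724 - (-8/3 - 1) = 1724 - 1*(-11/3) = 1724 + 11/3 = 5183/3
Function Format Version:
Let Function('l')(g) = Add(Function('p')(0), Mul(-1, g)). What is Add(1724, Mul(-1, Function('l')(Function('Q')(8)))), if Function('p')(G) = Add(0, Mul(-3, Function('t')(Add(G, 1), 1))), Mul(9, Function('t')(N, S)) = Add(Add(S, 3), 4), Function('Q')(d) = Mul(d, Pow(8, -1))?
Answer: Rational(5183, 3) ≈ 1727.7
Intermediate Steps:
Function('Q')(d) = Mul(Rational(1, 8), d) (Function('Q')(d) = Mul(d, Rational(1, 8)) = Mul(Rational(1, 8), d))
Function('t')(N, S) = Add(Rational(7, 9), Mul(Rational(1, 9), S)) (Function('t')(N, S) = Mul(Rational(1, 9), Add(Add(S, 3), 4)) = Mul(Rational(1, 9), Add(Add(3, S), 4)) = Mul(Rational(1, 9), Add(7, S)) = Add(Rational(7, 9), Mul(Rational(1, 9), S)))
Function('p')(G) = Rational(-8, 3) (Function('p')(G) = Add(0, Mul(-3, Add(Rational(7, 9), Mul(Rational(1, 9), 1)))) = Add(0, Mul(-3, Add(Rational(7, 9), Rational(1, 9)))) = Add(0, Mul(-3, Rational(8, 9))) = Add(0, Rational(-8, 3)) = Rational(-8, 3))
Function('l')(g) = Add(Rational(-8, 3), Mul(-1, g))
Add(1724, Mul(-1, Function('l')(Function('Q')(8)))) = Add(1724, Mul(-1, Add(Rational(-8, 3), Mul(-1, Mul(Rational(1, 8), 8))))) = Add(1724, Mul(-1, Add(Rational(-8, 3), Mul(-1, 1)))) = Add(1724, Mul(-1, Add(Rational(-8, 3), -1))) = Add(1724, Mul(-1, Rational(-11, 3))) = Add(1724, Rational(11, 3)) = Rational(5183, 3)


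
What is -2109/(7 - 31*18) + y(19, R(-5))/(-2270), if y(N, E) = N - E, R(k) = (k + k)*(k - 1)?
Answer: 253159/65830 ≈ 3.8456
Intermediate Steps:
R(k) = 2*k*(-1 + k) (R(k) = (2*k)*(-1 + k) = 2*k*(-1 + k))
-2109/(7 - 31*18) + y(19, R(-5))/(-2270) = -2109/(7 - 31*18) + (19 - 2*(-5)*(-1 - 5))/(-2270) = -2109/(7 - 558) + (19 - 2*(-5)*(-6))*(-1/2270) = -2109/(-551) + (19 - 1*60)*(-1/2270) = -2109*(-1/551) + (19 - 60)*(-1/2270) = 111/29 - 41*(-1/2270) = 111/29 + 41/2270 = 253159/65830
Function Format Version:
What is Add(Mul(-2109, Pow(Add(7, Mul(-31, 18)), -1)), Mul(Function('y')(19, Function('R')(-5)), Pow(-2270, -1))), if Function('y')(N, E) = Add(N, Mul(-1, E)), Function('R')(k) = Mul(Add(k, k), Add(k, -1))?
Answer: Rational(253159, 65830) ≈ 3.8456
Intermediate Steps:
Function('R')(k) = Mul(2, k, Add(-1, k)) (Function('R')(k) = Mul(Mul(2, k), Add(-1, k)) = Mul(2, k, Add(-1, k)))
Add(Mul(-2109, Pow(Add(7, Mul(-31, 18)), -1)), Mul(Function('y')(19, Function('R')(-5)), Pow(-2270, -1))) = Add(Mul(-2109, Pow(Add(7, Mul(-31, 18)), -1)), Mul(Add(19, Mul(-1, Mul(2, -5, Add(-1, -5)))), Pow(-2270, -1))) = Add(Mul(-2109, Pow(Add(7, -558), -1)), Mul(Add(19, Mul(-1, Mul(2, -5, -6))), Rational(-1, 2270))) = Add(Mul(-2109, Pow(-551, -1)), Mul(Add(19, Mul(-1, 60)), Rational(-1, 2270))) = Add(Mul(-2109, Rational(-1, 551)), Mul(Add(19, -60), Rational(-1, 2270))) = Add(Rational(111, 29), Mul(-41, Rational(-1, 2270))) = Add(Rational(111, 29), Rational(41, 2270)) = Rational(253159, 65830)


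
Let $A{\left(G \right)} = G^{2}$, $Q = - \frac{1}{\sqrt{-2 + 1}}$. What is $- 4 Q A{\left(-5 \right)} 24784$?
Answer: $- 2478400 i \approx - 2.4784 \cdot 10^{6} i$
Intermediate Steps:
$Q = i$ ($Q = - \frac{1}{\sqrt{-1}} = - \frac{1}{i} = - \left(-1\right) i = i \approx 1.0 i$)
$- 4 Q A{\left(-5 \right)} 24784 = - 4 i \left(-5\right)^{2} \cdot 24784 = - 4 i 25 \cdot 24784 = - 100 i 24784 = - 2478400 i$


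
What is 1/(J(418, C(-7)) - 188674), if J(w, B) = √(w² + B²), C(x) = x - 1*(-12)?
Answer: -188674/35597703527 - √174749/35597703527 ≈ -5.3119e-6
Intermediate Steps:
C(x) = 12 + x (C(x) = x + 12 = 12 + x)
J(w, B) = √(B² + w²)
1/(J(418, C(-7)) - 188674) = 1/(√((12 - 7)² + 418²) - 188674) = 1/(√(5² + 174724) - 188674) = 1/(√(25 + 174724) - 188674) = 1/(√174749 - 188674) = 1/(-188674 + √174749)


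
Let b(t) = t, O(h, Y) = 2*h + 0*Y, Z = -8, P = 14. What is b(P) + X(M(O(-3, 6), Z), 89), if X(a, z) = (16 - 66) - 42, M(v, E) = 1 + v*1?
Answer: -78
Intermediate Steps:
O(h, Y) = 2*h (O(h, Y) = 2*h + 0 = 2*h)
M(v, E) = 1 + v
X(a, z) = -92 (X(a, z) = -50 - 42 = -92)
b(P) + X(M(O(-3, 6), Z), 89) = 14 - 92 = -78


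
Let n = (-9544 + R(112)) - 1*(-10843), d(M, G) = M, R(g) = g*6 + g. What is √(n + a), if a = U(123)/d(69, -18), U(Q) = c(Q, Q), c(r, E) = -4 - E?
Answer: 20*√24771/69 ≈ 45.620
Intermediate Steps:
R(g) = 7*g (R(g) = 6*g + g = 7*g)
U(Q) = -4 - Q
a = -127/69 (a = (-4 - 1*123)/69 = (-4 - 123)*(1/69) = -127*1/69 = -127/69 ≈ -1.8406)
n = 2083 (n = (-9544 + 7*112) - 1*(-10843) = (-9544 + 784) + 10843 = -8760 + 10843 = 2083)
√(n + a) = √(2083 - 127/69) = √(143600/69) = 20*√24771/69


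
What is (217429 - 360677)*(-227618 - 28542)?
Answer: 36694407680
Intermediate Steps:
(217429 - 360677)*(-227618 - 28542) = -143248*(-256160) = 36694407680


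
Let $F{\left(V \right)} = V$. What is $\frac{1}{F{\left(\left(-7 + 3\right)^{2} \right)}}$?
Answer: $\frac{1}{16} \approx 0.0625$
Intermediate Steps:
$\frac{1}{F{\left(\left(-7 + 3\right)^{2} \right)}} = \frac{1}{\left(-7 + 3\right)^{2}} = \frac{1}{\left(-4\right)^{2}} = \frac{1}{16}$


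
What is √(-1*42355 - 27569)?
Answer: 2*I*√17481 ≈ 264.43*I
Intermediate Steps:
√(-1*42355 - 27569) = √(-42355 - 27569) = √(-69924) = 2*I*√17481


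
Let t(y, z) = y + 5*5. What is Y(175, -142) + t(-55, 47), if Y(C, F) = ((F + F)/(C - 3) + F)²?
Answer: 38099859/1849 ≈ 20606.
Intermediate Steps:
t(y, z) = 25 + y (t(y, z) = y + 25 = 25 + y)
Y(C, F) = (F + 2*F/(-3 + C))² (Y(C, F) = ((2*F)/(-3 + C) + F)² = (2*F/(-3 + C) + F)² = (F + 2*F/(-3 + C))²)
Y(175, -142) + t(-55, 47) = (-142)²*(-1 + 175)²/(-3 + 175)² + (25 - 55) = 20164*174²/172² - 30 = 20164*30276*(1/29584) - 30 = 38155329/1849 - 30 = 38099859/1849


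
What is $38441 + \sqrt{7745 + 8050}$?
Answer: $38441 + 9 \sqrt{195} \approx 38567.0$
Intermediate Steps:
$38441 + \sqrt{7745 + 8050} = 38441 + \sqrt{15795} = 38441 + 9 \sqrt{195}$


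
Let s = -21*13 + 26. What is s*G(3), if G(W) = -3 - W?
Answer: 1482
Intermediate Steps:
s = -247 (s = -273 + 26 = -247)
s*G(3) = -247*(-3 - 1*3) = -247*(-3 - 3) = -247*(-6) = 1482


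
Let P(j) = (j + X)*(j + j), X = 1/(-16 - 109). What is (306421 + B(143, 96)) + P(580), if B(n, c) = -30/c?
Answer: 391684563/400 ≈ 9.7921e+5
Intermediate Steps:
X = -1/125 (X = 1/(-125) = -1/125 ≈ -0.0080000)
P(j) = 2*j*(-1/125 + j) (P(j) = (j - 1/125)*(j + j) = (-1/125 + j)*(2*j) = 2*j*(-1/125 + j))
(306421 + B(143, 96)) + P(580) = (306421 - 30/96) + (2/125)*580*(-1 + 125*580) = (306421 - 30*1/96) + (2/125)*580*(-1 + 72500) = (306421 - 5/16) + (2/125)*580*72499 = 4902731/16 + 16819768/25 = 391684563/400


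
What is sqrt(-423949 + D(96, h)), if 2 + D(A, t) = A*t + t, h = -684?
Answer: I*sqrt(490299) ≈ 700.21*I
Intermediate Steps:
D(A, t) = -2 + t + A*t (D(A, t) = -2 + (A*t + t) = -2 + (t + A*t) = -2 + t + A*t)
sqrt(-423949 + D(96, h)) = sqrt(-423949 + (-2 - 684 + 96*(-684))) = sqrt(-423949 + (-2 - 684 - 65664)) = sqrt(-423949 - 66350) = sqrt(-490299) = I*sqrt(490299)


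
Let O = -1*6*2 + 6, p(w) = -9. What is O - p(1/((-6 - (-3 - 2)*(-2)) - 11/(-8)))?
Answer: 3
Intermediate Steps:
O = -6 (O = -6*2 + 6 = -12 + 6 = -6)
O - p(1/((-6 - (-3 - 2)*(-2)) - 11/(-8))) = -6 - 1*(-9) = -6 + 9 = 3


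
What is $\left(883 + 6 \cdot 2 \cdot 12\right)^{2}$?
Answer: $1054729$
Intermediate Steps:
$\left(883 + 6 \cdot 2 \cdot 12\right)^{2} = \left(883 + 12 \cdot 12\right)^{2} = \left(883 + 144\right)^{2} = 1027^{2} = 1054729$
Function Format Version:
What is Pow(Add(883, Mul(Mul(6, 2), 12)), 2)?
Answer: 1054729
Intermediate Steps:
Pow(Add(883, Mul(Mul(6, 2), 12)), 2) = Pow(Add(883, Mul(12, 12)), 2) = Pow(Add(883, 144), 2) = Pow(1027, 2) = 1054729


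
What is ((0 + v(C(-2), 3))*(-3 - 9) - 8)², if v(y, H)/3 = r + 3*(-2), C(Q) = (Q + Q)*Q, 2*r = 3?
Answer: 23716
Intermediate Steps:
r = 3/2 (r = (½)*3 = 3/2 ≈ 1.5000)
C(Q) = 2*Q² (C(Q) = (2*Q)*Q = 2*Q²)
v(y, H) = -27/2 (v(y, H) = 3*(3/2 + 3*(-2)) = 3*(3/2 - 6) = 3*(-9/2) = -27/2)
((0 + v(C(-2), 3))*(-3 - 9) - 8)² = ((0 - 27/2)*(-3 - 9) - 8)² = (-27/2*(-12) - 8)² = (162 - 8)² = 154² = 23716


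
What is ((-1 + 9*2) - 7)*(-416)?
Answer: -4160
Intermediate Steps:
((-1 + 9*2) - 7)*(-416) = ((-1 + 18) - 7)*(-416) = (17 - 7)*(-416) = 10*(-416) = -4160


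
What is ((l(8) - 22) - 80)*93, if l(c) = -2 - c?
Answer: -10416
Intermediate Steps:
((l(8) - 22) - 80)*93 = (((-2 - 1*8) - 22) - 80)*93 = (((-2 - 8) - 22) - 80)*93 = ((-10 - 22) - 80)*93 = (-32 - 80)*93 = -112*93 = -10416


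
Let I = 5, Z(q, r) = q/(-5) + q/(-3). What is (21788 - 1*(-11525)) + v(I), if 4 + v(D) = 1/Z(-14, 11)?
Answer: 3730623/112 ≈ 33309.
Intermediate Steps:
Z(q, r) = -8*q/15 (Z(q, r) = q*(-1/5) + q*(-1/3) = -q/5 - q/3 = -8*q/15)
v(D) = -433/112 (v(D) = -4 + 1/(-8/15*(-14)) = -4 + 1/(112/15) = -4 + 15/112 = -433/112)
(21788 - 1*(-11525)) + v(I) = (21788 - 1*(-11525)) - 433/112 = (21788 + 11525) - 433/112 = 33313 - 433/112 = 3730623/112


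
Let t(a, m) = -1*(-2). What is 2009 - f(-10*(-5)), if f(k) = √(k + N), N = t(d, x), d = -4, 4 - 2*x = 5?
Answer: 2009 - 2*√13 ≈ 2001.8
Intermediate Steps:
x = -½ (x = 2 - ½*5 = 2 - 5/2 = -½ ≈ -0.50000)
t(a, m) = 2
N = 2
f(k) = √(2 + k) (f(k) = √(k + 2) = √(2 + k))
2009 - f(-10*(-5)) = 2009 - √(2 - 10*(-5)) = 2009 - √(2 + 50) = 2009 - √52 = 2009 - 2*√13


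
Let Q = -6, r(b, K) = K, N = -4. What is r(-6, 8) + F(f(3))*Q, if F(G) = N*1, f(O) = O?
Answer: 32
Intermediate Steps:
F(G) = -4 (F(G) = -4*1 = -4)
r(-6, 8) + F(f(3))*Q = 8 - 4*(-6) = 8 + 24 = 32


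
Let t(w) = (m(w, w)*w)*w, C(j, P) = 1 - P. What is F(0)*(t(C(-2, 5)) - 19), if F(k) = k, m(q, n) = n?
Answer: 0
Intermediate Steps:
t(w) = w**3 (t(w) = (w*w)*w = w**2*w = w**3)
F(0)*(t(C(-2, 5)) - 19) = 0*((1 - 1*5)**3 - 19) = 0*((1 - 5)**3 - 19) = 0*((-4)**3 - 19) = 0*(-64 - 19) = 0*(-83) = 0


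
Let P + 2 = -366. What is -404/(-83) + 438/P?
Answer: 56159/15272 ≈ 3.6773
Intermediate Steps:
P = -368 (P = -2 - 366 = -368)
-404/(-83) + 438/P = -404/(-83) + 438/(-368) = -404*(-1/83) + 438*(-1/368) = 404/83 - 219/184 = 56159/15272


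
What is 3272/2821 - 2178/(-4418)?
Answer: 10299917/6231589 ≈ 1.6529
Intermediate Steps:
3272/2821 - 2178/(-4418) = 3272*(1/2821) - 2178*(-1/4418) = 3272/2821 + 1089/2209 = 10299917/6231589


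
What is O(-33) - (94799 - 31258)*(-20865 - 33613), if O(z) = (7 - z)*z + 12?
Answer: 3461585290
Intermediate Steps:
O(z) = 12 + z*(7 - z) (O(z) = z*(7 - z) + 12 = 12 + z*(7 - z))
O(-33) - (94799 - 31258)*(-20865 - 33613) = (12 - 1*(-33)**2 + 7*(-33)) - (94799 - 31258)*(-20865 - 33613) = (12 - 1*1089 - 231) - 63541*(-54478) = (12 - 1089 - 231) - 1*(-3461586598) = -1308 + 3461586598 = 3461585290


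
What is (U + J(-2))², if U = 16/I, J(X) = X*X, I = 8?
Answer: 36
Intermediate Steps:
J(X) = X²
U = 2 (U = 16/8 = 16*(⅛) = 2)
(U + J(-2))² = (2 + (-2)²)² = (2 + 4)² = 6² = 36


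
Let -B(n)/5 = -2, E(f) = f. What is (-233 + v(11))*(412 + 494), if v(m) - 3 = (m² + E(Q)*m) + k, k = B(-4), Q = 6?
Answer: -29898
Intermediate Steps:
B(n) = 10 (B(n) = -5*(-2) = 10)
k = 10
v(m) = 13 + m² + 6*m (v(m) = 3 + ((m² + 6*m) + 10) = 3 + (10 + m² + 6*m) = 13 + m² + 6*m)
(-233 + v(11))*(412 + 494) = (-233 + (13 + 11² + 6*11))*(412 + 494) = (-233 + (13 + 121 + 66))*906 = (-233 + 200)*906 = -33*906 = -29898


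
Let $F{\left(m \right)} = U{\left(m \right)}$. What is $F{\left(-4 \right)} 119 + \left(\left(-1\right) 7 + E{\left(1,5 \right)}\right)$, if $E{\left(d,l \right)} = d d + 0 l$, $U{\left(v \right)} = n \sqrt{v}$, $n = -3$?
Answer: $-6 - 714 i \approx -6.0 - 714.0 i$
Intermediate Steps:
$U{\left(v \right)} = - 3 \sqrt{v}$
$F{\left(m \right)} = - 3 \sqrt{m}$
$E{\left(d,l \right)} = d^{2}$ ($E{\left(d,l \right)} = d^{2} + 0 = d^{2}$)
$F{\left(-4 \right)} 119 + \left(\left(-1\right) 7 + E{\left(1,5 \right)}\right) = - 3 \sqrt{-4} \cdot 119 + \left(\left(-1\right) 7 + 1^{2}\right) = - 3 \cdot 2 i 119 + \left(-7 + 1\right) = - 6 i 119 - 6 = - 714 i - 6 = -6 - 714 i$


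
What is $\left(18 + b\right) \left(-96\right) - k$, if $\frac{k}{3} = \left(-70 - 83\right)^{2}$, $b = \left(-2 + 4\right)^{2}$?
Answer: $-72339$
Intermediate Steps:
$b = 4$ ($b = 2^{2} = 4$)
$k = 70227$ ($k = 3 \left(-70 - 83\right)^{2} = 3 \left(-153\right)^{2} = 3 \cdot 23409 = 70227$)
$\left(18 + b\right) \left(-96\right) - k = \left(18 + 4\right) \left(-96\right) - 70227 = 22 \left(-96\right) - 70227 = -2112 - 70227 = -72339$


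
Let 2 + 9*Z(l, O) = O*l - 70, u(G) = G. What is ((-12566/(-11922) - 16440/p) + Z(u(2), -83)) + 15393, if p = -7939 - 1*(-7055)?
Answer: 60808489732/3952143 ≈ 15386.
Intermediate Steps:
p = -884 (p = -7939 + 7055 = -884)
Z(l, O) = -8 + O*l/9 (Z(l, O) = -2/9 + (O*l - 70)/9 = -2/9 + (-70 + O*l)/9 = -2/9 + (-70/9 + O*l/9) = -8 + O*l/9)
((-12566/(-11922) - 16440/p) + Z(u(2), -83)) + 15393 = ((-12566/(-11922) - 16440/(-884)) + (-8 + (⅑)*(-83)*2)) + 15393 = ((-12566*(-1/11922) - 16440*(-1/884)) + (-8 - 166/9)) + 15393 = ((6283/5961 + 4110/221) - 238/9) + 15393 = (25888253/1317381 - 238/9) + 15393 = -26847467/3952143 + 15393 = 60808489732/3952143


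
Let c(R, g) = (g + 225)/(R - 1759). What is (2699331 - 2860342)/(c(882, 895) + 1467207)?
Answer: -141206647/1286739419 ≈ -0.10974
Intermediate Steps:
c(R, g) = (225 + g)/(-1759 + R)
(2699331 - 2860342)/(c(882, 895) + 1467207) = (2699331 - 2860342)/((225 + 895)/(-1759 + 882) + 1467207) = -161011/(1120/(-877) + 1467207) = -161011/(-1/877*1120 + 1467207) = -161011/(-1120/877 + 1467207) = -161011/1286739419/877 = -161011*877/1286739419 = -141206647/1286739419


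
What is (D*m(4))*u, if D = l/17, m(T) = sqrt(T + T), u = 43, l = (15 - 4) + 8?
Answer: 1634*sqrt(2)/17 ≈ 135.93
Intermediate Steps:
l = 19 (l = 11 + 8 = 19)
m(T) = sqrt(2)*sqrt(T) (m(T) = sqrt(2*T) = sqrt(2)*sqrt(T))
D = 19/17 ≈ 1.1176
(D*m(4))*u = (19*(sqrt(2)*sqrt(4))/17)*43 = (19*(sqrt(2)*2)/17)*43 = (19*(2*sqrt(2))/17)*43 = (38*sqrt(2)/17)*43 = 1634*sqrt(2)/17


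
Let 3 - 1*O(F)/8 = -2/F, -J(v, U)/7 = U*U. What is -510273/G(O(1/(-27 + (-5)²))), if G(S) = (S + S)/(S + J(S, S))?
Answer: -29085561/2 ≈ -1.4543e+7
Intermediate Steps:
J(v, U) = -7*U² (J(v, U) = -7*U*U = -7*U²)
O(F) = 24 + 16/F (O(F) = 24 - (-16)/F = 24 + 16/F)
G(S) = 2*S/(S - 7*S²) (G(S) = (S + S)/(S - 7*S²) = (2*S)/(S - 7*S²) = 2*S/(S - 7*S²))
-510273/G(O(1/(-27 + (-5)²))) = -(510273/2 - 3571911*(24 + 16/(1/(-27 + (-5)²)))/2) = -(510273/2 - 3571911*(24 + 16/(1/(-27 + 25)))/2) = -(510273/2 - 3571911*(24 + 16/(1/(-2)))/2) = -(510273/2 - 3571911*(24 + 16/(-½))/2) = -(510273/2 - 3571911*(24 + 16*(-2))/2) = -(510273/2 - 3571911*(24 - 32)/2) = -510273/((-2/(-1 + 7*(-8)))) = -510273/((-2/(-1 - 56))) = -510273/((-2/(-57))) = -510273/((-2*(-1/57))) = -510273/2/57 = -510273*57/2 = -29085561/2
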